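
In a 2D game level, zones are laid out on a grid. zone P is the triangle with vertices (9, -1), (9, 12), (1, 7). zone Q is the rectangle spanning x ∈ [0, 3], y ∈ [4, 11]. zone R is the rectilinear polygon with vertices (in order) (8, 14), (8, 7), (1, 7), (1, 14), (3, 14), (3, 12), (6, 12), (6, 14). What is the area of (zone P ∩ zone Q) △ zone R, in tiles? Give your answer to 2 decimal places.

|zone P ∩ zone Q| = 3.25.
|(zone P ∩ zone Q) ∩ zone R| = 1.25.
|(zone P ∩ zone Q) △ zone R| = 3.25 + 43 − 2.5 = 43.75.

43.75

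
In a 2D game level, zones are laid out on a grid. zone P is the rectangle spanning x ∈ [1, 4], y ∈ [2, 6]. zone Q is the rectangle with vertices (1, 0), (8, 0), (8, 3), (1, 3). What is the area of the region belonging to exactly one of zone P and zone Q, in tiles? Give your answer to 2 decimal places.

27.00

|zone P∩zone Q|: x∈[1,4], y∈[2,3] → 3·1 = 3.
|zone P △ zone Q| = |zone P| + |zone Q| − 2·|zone P∩zone Q| = 12 + 21 − 6 = 27.00.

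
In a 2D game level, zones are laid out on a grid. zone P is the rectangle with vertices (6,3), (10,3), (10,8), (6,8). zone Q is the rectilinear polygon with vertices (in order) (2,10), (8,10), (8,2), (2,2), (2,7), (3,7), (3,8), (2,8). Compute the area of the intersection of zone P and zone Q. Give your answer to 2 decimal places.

10.00

The intersection is the polygon with vertices (6,3), (6,8), (8,8), (8,3).
By the shoelace formula its area is 10.00.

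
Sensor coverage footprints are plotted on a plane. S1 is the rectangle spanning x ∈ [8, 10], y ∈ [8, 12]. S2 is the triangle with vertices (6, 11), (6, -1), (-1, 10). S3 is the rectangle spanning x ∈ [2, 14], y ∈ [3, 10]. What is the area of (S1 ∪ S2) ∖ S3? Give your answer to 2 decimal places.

19.66

|S1 ∪ S2| = 50.
|(S1 ∪ S2) ∩ S3| = 30.3377.
|(S1 ∪ S2) ∖ S3| = 50 − 30.3377 = 19.66.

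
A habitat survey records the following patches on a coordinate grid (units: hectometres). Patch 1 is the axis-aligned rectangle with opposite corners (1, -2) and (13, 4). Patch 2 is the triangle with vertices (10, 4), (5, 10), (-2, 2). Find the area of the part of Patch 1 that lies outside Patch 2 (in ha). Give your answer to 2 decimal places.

65.25

|Patch 1| = 72, |Patch 1∩Patch 2| = 6.75.
|Patch 1 ∖ Patch 2| = |Patch 1| − |Patch 1∩Patch 2| = 72 − 6.75 = 65.25.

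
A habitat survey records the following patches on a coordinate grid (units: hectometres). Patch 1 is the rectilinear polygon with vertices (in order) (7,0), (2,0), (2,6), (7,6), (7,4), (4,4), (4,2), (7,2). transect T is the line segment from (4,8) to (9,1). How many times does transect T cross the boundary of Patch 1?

2

The segment meets the boundary at (6.857,4), (5.429,6).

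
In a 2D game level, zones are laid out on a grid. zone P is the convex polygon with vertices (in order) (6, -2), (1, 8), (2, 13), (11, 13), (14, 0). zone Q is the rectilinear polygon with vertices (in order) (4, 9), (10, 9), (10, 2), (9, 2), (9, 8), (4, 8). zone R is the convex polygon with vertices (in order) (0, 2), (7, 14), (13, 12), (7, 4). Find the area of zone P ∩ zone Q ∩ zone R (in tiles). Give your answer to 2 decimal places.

The intersection is the polygon with vertices (10,8), (9,6.667), (9,8), (4,8), (4,8.857), (4.083,9), (10,9).
By the shoelace formula its area is 6.66.

6.66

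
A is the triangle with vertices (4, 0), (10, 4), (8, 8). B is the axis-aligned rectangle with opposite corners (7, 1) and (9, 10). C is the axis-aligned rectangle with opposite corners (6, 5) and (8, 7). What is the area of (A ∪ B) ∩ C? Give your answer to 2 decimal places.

2.25

The region (A ∪ B) ∩ C is the polygon with vertices (7,6), (7,7), (8,7), (8,5), (6.5,5).
By the shoelace formula its area is 2.25.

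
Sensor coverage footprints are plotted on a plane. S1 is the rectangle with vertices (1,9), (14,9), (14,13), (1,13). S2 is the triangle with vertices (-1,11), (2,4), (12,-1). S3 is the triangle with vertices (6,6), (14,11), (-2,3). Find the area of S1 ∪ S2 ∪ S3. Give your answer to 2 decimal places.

By inclusion–exclusion:
Individual areas: |S1| = 52, |S2| = 27.5, |S3| = 8.
|S1∩S2| = 0.0128.
|S1∩S3| = 0.8.
|S2∩S3| = 1.8242.
|S1∩S2∩S3| = 0.
|S1 ∪ S2 ∪ S3| = 87.5 − 2.637 + 0 = 84.86.

84.86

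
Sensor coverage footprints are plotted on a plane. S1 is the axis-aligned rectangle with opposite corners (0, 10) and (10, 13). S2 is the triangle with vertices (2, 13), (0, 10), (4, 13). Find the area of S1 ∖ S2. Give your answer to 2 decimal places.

27.00

|S1| = 30, |S1∩S2| = 3.
|S1 ∖ S2| = |S1| − |S1∩S2| = 30 − 3 = 27.00.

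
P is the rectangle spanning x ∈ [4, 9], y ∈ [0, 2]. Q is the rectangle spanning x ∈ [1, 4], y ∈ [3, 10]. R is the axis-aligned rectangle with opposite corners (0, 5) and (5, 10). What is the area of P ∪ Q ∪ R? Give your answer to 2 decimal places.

By inclusion–exclusion:
Individual areas: |P| = 10, |Q| = 21, |R| = 25.
|P∩Q| = 0 (no overlap).
|P∩R| = 0 (no overlap).
|Q∩R|: x∈[1,4], y∈[5,10] → 3·5 = 15.
|P∩Q∩R| = 0.
|P ∪ Q ∪ R| = 56 − 15 + 0 = 41.00.

41.00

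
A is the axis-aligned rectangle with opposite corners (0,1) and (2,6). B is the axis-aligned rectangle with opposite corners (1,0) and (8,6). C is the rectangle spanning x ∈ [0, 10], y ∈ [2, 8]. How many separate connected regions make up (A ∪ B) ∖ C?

1

(A ∪ B) ∖ C is a single connected region.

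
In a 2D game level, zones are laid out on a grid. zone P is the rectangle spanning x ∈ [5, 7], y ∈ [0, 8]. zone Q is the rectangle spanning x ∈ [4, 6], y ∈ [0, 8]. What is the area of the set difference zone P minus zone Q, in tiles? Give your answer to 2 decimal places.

8.00

|zone P∩zone Q|: x∈[5,6], y∈[0,8] → 1·8 = 8.
|zone P| = 16.
|zone P ∖ zone Q| = |zone P| − |zone P∩zone Q| = 16 − 8 = 8.00.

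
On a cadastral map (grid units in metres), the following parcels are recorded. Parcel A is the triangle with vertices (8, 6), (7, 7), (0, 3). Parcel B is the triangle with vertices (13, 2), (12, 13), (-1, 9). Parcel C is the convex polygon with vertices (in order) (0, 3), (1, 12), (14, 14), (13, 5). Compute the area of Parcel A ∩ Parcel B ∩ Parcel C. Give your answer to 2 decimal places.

The intersection is the polygon with vertices (8,6), (6.286,5.357), (5.133,5.933), (7,7).
By the shoelace formula its area is 2.33.

2.33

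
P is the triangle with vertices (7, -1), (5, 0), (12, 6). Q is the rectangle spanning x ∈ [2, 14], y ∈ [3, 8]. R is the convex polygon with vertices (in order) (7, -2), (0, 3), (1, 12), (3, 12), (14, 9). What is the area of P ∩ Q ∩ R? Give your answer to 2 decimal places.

The intersection is the polygon with vertices (9.857,3), (8.5,3), (12,6).
By the shoelace formula its area is 2.04.

2.04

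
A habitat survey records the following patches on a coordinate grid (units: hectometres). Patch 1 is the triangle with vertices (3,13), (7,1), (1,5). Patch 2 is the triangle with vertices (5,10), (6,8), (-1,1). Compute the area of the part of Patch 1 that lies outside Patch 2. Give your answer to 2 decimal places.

21.97

|Patch 1| = 28, |Patch 1∩Patch 2| = 6.0308.
|Patch 1 ∖ Patch 2| = |Patch 1| − |Patch 1∩Patch 2| = 28 − 6.0308 = 21.97.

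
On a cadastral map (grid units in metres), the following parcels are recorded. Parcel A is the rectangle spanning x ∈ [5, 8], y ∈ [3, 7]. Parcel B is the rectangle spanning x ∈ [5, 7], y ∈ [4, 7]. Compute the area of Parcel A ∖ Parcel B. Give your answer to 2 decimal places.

6.00

|Parcel A∩Parcel B|: x∈[5,7], y∈[4,7] → 2·3 = 6.
|Parcel A| = 12.
|Parcel A ∖ Parcel B| = |Parcel A| − |Parcel A∩Parcel B| = 12 − 6 = 6.00.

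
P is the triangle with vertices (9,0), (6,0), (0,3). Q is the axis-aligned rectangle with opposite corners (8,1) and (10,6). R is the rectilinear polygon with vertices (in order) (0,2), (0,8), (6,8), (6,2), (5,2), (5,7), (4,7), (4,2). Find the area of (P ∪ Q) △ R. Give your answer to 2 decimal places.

44.50

|P ∪ Q| = 14.5.
|(P ∪ Q) ∩ R| = 0.5.
|(P ∪ Q) △ R| = 14.5 + 31 − 1 = 44.50.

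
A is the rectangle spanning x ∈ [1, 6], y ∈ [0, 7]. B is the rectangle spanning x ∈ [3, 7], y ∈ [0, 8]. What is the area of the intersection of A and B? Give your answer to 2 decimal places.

|A∩B|: x∈[3,6], y∈[0,7] → 3·7 = 21.

21.00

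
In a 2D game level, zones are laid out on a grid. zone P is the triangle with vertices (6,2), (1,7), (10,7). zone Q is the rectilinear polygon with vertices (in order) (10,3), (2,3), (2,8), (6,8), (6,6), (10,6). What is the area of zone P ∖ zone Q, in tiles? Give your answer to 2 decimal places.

|zone P| = 22.5, |zone P∩zone Q| = 17.5.
|zone P ∖ zone Q| = |zone P| − |zone P∩zone Q| = 22.5 − 17.5 = 5.00.

5.00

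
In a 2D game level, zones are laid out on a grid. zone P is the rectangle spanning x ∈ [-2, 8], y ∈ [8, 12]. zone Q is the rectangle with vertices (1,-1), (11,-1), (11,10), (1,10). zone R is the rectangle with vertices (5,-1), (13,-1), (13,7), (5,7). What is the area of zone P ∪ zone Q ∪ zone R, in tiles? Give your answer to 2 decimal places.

152.00

By inclusion–exclusion:
Individual areas: |zone P| = 40, |zone Q| = 110, |zone R| = 64.
|zone P∩zone Q|: x∈[1,8], y∈[8,10] → 7·2 = 14.
|zone P∩zone R| = 0 (no overlap).
|zone Q∩zone R|: x∈[5,11], y∈[-1,7] → 6·8 = 48.
|zone P∩zone Q∩zone R| = 0.
|zone P ∪ zone Q ∪ zone R| = 214 − 62 + 0 = 152.00.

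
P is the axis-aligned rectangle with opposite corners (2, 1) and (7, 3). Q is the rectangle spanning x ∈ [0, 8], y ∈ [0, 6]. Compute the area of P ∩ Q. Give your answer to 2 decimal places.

10.00

|P∩Q|: x∈[2,7], y∈[1,3] → 5·2 = 10.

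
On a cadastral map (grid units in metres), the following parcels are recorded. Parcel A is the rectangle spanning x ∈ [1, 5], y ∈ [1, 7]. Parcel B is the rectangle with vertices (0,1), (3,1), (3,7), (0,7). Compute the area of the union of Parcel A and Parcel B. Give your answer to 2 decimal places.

By inclusion–exclusion:
Individual areas: |Parcel A| = 24, |Parcel B| = 18.
|Parcel A∩Parcel B|: x∈[1,3], y∈[1,7] → 2·6 = 12.
|Parcel A ∪ Parcel B| = 42 − 12 = 30.00.

30.00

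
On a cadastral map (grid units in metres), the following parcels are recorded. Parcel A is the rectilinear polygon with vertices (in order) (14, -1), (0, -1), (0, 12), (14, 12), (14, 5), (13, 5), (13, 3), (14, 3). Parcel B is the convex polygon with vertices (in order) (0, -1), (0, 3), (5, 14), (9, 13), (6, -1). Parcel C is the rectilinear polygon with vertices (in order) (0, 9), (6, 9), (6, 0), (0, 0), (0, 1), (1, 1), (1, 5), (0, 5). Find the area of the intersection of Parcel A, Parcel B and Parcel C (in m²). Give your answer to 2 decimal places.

The intersection is the polygon with vertices (0,1), (1,1), (1,5), (0.909,5), (2.727,9), (6,9), (6,0), (0,0).
By the shoelace formula its area is 42.73.

42.73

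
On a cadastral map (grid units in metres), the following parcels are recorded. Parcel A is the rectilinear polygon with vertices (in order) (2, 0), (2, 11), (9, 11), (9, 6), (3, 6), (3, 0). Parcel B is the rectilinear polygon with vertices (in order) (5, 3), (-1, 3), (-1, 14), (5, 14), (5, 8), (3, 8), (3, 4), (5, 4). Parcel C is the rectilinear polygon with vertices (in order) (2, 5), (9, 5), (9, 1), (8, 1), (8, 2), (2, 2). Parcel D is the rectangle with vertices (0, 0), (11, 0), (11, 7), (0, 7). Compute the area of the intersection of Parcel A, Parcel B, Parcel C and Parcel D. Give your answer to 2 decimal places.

The intersection is the polygon with vertices (3,3), (2,3), (2,5), (3,5), (3,4).
By the shoelace formula its area is 2.00.

2.00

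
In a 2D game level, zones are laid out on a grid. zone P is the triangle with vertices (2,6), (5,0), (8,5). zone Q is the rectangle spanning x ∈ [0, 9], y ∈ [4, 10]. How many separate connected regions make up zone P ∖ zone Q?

zone P ∖ zone Q is a single connected region.

1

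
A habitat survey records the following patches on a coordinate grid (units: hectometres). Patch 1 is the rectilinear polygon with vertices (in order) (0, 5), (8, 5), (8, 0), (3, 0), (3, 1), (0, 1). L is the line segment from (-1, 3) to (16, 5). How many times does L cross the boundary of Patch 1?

The segment meets the boundary at (8,4.059), (0,3.118).

2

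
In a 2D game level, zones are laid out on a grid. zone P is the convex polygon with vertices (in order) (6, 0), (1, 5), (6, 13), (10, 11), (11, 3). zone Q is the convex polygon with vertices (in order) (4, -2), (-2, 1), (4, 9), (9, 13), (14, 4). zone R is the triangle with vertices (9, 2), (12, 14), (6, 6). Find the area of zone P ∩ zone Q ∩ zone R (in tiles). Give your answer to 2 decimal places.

The intersection is the polygon with vertices (10,11), (10.417,7.667), (9,2), (6,6), (9.818,11.091).
By the shoelace formula its area is 19.68.

19.68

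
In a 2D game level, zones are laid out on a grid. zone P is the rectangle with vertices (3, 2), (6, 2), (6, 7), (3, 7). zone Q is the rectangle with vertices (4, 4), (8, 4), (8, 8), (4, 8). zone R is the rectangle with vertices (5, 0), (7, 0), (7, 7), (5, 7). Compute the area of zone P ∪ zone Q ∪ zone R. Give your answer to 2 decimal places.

By inclusion–exclusion:
Individual areas: |zone P| = 15, |zone Q| = 16, |zone R| = 14.
|zone P∩zone Q|: x∈[4,6], y∈[4,7] → 2·3 = 6.
|zone P∩zone R|: x∈[5,6], y∈[2,7] → 1·5 = 5.
|zone Q∩zone R|: x∈[5,7], y∈[4,7] → 2·3 = 6.
|zone P∩zone Q∩zone R| = 3.
|zone P ∪ zone Q ∪ zone R| = 45 − 17 + 3 = 31.00.

31.00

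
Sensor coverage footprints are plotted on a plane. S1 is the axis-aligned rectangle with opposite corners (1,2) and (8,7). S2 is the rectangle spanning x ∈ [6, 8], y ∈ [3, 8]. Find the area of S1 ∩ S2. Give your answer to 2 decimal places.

|S1∩S2|: x∈[6,8], y∈[3,7] → 2·4 = 8.

8.00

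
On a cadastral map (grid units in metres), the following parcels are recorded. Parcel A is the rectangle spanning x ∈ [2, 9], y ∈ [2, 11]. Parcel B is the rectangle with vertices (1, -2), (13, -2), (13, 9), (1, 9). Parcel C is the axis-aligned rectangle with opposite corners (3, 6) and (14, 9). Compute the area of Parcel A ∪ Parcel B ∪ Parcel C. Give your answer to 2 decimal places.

By inclusion–exclusion:
Individual areas: |Parcel A| = 63, |Parcel B| = 132, |Parcel C| = 33.
|Parcel A∩Parcel B|: x∈[2,9], y∈[2,9] → 7·7 = 49.
|Parcel A∩Parcel C|: x∈[3,9], y∈[6,9] → 6·3 = 18.
|Parcel B∩Parcel C|: x∈[3,13], y∈[6,9] → 10·3 = 30.
|Parcel A∩Parcel B∩Parcel C| = 18.
|Parcel A ∪ Parcel B ∪ Parcel C| = 228 − 97 + 18 = 149.00.

149.00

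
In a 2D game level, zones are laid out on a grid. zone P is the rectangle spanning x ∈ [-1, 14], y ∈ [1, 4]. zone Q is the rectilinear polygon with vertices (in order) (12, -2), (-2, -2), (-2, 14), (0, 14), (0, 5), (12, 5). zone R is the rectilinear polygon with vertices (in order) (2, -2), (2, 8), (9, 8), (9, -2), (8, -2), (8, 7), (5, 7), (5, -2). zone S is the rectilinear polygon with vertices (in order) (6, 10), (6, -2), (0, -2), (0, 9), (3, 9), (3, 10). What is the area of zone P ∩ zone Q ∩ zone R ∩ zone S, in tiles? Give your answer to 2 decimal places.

The intersection is the polygon with vertices (5,1), (2,1), (2,4), (5,4).
By the shoelace formula its area is 9.00.

9.00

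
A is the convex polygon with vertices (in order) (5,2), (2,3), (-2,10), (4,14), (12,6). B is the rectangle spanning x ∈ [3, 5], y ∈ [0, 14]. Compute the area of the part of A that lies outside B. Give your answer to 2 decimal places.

|A| = 90.5, |A∩B| = 22.5.
|A ∖ B| = |A| − |A∩B| = 90.5 − 22.5 = 68.00.

68.00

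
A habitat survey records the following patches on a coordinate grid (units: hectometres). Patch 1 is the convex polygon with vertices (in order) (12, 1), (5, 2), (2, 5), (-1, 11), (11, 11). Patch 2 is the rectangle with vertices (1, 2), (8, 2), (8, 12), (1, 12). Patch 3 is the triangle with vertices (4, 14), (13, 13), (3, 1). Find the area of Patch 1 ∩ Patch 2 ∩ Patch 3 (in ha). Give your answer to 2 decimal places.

29.43

The intersection is the polygon with vertices (8,11), (8,7), (4.364,2.636), (3.214,3.786), (3.769,11).
By the shoelace formula its area is 29.43.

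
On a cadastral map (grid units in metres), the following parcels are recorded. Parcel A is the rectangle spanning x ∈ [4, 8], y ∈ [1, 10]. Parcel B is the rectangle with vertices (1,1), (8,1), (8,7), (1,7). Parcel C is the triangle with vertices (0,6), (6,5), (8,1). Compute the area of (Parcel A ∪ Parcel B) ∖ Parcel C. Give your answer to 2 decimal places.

|Parcel A ∪ Parcel B| = 54.
|(Parcel A ∪ Parcel B) ∩ Parcel C| = 10.7708.
|(Parcel A ∪ Parcel B) ∖ Parcel C| = 54 − 10.7708 = 43.23.

43.23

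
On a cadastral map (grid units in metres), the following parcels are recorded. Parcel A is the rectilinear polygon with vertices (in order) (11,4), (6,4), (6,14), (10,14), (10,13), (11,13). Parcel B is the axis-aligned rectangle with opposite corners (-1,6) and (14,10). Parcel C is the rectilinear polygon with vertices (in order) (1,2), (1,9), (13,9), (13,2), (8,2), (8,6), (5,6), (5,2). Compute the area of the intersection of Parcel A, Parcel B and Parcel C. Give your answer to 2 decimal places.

15.00

The intersection is the polygon with vertices (11,6), (8,6), (6,6), (6,9), (11,9).
By the shoelace formula its area is 15.00.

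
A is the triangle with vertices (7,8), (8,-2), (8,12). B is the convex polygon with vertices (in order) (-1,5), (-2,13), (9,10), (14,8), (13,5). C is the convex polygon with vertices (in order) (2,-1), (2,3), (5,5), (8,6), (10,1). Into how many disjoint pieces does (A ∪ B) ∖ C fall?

(A ∪ B) ∖ C splits into 2 disjoint pieces (area 0.3049, area 84.6491).

2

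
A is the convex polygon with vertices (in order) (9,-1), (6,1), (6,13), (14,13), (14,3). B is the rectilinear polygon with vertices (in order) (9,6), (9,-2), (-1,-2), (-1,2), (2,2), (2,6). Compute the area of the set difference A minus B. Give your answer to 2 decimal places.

|A| = 99, |A∩B| = 18.
|A ∖ B| = |A| − |A∩B| = 99 − 18 = 81.00.

81.00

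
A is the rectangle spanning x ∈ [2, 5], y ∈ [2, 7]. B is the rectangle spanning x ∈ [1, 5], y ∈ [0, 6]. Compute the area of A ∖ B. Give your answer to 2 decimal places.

|A∩B|: x∈[2,5], y∈[2,6] → 3·4 = 12.
|A| = 15.
|A ∖ B| = |A| − |A∩B| = 15 − 12 = 3.00.

3.00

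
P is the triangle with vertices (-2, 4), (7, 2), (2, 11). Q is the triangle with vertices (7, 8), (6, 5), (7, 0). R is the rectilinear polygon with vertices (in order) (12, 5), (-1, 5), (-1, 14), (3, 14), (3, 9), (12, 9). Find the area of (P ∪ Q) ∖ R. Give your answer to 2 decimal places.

17.68

|P ∪ Q| = 39.2936.
|(P ∪ Q) ∩ R| = 21.6139.
|(P ∪ Q) ∖ R| = 39.2936 − 21.6139 = 17.68.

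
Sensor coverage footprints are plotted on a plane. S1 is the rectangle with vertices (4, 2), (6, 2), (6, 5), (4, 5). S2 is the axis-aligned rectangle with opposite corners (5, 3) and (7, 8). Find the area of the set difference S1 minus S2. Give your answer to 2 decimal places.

4.00

|S1∩S2|: x∈[5,6], y∈[3,5] → 1·2 = 2.
|S1| = 6.
|S1 ∖ S2| = |S1| − |S1∩S2| = 6 − 2 = 4.00.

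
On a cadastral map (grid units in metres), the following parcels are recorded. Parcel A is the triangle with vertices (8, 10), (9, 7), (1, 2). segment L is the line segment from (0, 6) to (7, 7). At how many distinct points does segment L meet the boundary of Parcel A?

The segment meets the boundary at (5.143,6.735).

1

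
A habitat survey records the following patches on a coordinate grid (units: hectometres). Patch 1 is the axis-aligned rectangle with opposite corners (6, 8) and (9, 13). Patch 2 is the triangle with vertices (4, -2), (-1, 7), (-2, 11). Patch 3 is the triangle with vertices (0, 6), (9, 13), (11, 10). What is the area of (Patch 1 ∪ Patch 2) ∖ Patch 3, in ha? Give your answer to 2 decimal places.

11.17

|Patch 1 ∪ Patch 2| = 20.5.
|(Patch 1 ∪ Patch 2) ∩ Patch 3| = 9.3305.
|(Patch 1 ∪ Patch 2) ∖ Patch 3| = 20.5 − 9.3305 = 11.17.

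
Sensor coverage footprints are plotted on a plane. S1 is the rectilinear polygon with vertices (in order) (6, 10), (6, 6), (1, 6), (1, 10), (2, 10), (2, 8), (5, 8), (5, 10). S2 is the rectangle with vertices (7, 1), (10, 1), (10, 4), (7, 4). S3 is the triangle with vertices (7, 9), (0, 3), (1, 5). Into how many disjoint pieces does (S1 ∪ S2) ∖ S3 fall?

3

(S1 ∪ S2) ∖ S3 splits into 3 disjoint pieces (area 9.9167, area 2.6786, area 9).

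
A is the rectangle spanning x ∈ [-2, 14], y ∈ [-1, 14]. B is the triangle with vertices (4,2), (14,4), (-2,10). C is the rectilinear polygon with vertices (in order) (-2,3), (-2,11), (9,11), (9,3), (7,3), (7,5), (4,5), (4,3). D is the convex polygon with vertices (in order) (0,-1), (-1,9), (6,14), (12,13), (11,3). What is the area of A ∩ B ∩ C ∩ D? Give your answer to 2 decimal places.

29.27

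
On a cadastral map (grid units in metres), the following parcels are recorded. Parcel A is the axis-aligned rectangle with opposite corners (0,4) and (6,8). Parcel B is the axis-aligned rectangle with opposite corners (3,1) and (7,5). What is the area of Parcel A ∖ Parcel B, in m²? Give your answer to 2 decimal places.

21.00

|Parcel A∩Parcel B|: x∈[3,6], y∈[4,5] → 3·1 = 3.
|Parcel A| = 24.
|Parcel A ∖ Parcel B| = |Parcel A| − |Parcel A∩Parcel B| = 24 − 3 = 21.00.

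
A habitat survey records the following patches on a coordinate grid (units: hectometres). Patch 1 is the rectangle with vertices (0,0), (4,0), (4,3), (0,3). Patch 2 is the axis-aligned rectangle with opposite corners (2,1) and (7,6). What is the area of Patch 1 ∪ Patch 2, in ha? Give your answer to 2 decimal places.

By inclusion–exclusion:
Individual areas: |Patch 1| = 12, |Patch 2| = 25.
|Patch 1∩Patch 2|: x∈[2,4], y∈[1,3] → 2·2 = 4.
|Patch 1 ∪ Patch 2| = 37 − 4 = 33.00.

33.00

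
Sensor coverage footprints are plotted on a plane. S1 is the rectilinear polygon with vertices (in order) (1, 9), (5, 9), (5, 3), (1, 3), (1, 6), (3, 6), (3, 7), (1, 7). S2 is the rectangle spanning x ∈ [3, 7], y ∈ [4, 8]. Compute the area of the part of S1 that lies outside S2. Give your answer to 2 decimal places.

14.00

|S1| = 22, |S1∩S2| = 8.
|S1 ∖ S2| = |S1| − |S1∩S2| = 22 − 8 = 14.00.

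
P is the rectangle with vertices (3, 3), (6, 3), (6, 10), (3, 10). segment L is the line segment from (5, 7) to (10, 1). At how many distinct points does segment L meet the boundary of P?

The segment meets the boundary at (6,5.8).

1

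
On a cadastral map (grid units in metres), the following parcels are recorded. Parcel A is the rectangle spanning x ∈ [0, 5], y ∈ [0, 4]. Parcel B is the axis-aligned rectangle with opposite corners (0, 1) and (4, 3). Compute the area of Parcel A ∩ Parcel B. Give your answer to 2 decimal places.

|Parcel A∩Parcel B|: x∈[0,4], y∈[1,3] → 4·2 = 8.

8.00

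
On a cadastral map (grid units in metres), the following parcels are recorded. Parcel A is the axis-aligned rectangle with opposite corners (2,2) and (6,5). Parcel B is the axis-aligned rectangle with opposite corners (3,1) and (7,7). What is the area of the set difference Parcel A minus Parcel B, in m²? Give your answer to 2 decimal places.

3.00

|Parcel A∩Parcel B|: x∈[3,6], y∈[2,5] → 3·3 = 9.
|Parcel A| = 12.
|Parcel A ∖ Parcel B| = |Parcel A| − |Parcel A∩Parcel B| = 12 − 9 = 3.00.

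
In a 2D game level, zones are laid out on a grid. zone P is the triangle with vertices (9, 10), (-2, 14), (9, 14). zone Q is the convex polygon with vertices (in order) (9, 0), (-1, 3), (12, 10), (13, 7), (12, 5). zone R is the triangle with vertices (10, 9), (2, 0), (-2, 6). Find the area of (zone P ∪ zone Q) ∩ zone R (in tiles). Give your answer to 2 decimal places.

20.00

The region (zone P ∪ zone Q) ∩ zone R is the polygon with vertices (9.869,8.852), (3.474,1.658), (0.25,2.625), (-0.264,3.396).
By the shoelace formula its area is 20.00.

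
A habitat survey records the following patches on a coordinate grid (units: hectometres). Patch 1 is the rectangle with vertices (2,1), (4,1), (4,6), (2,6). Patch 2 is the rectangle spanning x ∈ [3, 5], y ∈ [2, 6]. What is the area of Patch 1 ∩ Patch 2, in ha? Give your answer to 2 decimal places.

|Patch 1∩Patch 2|: x∈[3,4], y∈[2,6] → 1·4 = 4.

4.00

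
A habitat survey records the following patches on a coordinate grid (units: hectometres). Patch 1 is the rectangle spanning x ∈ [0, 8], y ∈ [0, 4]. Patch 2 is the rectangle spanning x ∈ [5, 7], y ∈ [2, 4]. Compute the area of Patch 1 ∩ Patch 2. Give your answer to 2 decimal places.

|Patch 1∩Patch 2|: x∈[5,7], y∈[2,4] → 2·2 = 4.

4.00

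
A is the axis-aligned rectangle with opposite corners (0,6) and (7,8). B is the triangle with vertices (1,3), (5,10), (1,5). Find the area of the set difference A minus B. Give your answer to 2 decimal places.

12.63

|A| = 14, |A∩B| = 1.3714.
|A ∖ B| = |A| − |A∩B| = 14 − 1.3714 = 12.63.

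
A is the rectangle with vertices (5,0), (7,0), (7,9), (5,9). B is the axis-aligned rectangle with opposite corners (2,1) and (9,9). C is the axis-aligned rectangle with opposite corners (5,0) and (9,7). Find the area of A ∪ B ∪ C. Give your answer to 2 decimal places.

60.00

By inclusion–exclusion:
Individual areas: |A| = 18, |B| = 56, |C| = 28.
|A∩B|: x∈[5,7], y∈[1,9] → 2·8 = 16.
|A∩C|: x∈[5,7], y∈[0,7] → 2·7 = 14.
|B∩C|: x∈[5,9], y∈[1,7] → 4·6 = 24.
|A∩B∩C| = 12.
|A ∪ B ∪ C| = 102 − 54 + 12 = 60.00.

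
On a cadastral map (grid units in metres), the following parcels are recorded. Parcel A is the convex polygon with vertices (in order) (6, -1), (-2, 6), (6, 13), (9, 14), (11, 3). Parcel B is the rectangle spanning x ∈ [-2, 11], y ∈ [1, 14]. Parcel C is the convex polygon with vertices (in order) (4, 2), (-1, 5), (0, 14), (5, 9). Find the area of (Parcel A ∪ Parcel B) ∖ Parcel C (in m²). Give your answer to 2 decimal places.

|Parcel A ∪ Parcel B| = 173.7857.
|(Parcel A ∪ Parcel B) ∩ Parcel C| = 44.
|(Parcel A ∪ Parcel B) ∖ Parcel C| = 173.7857 − 44 = 129.79.

129.79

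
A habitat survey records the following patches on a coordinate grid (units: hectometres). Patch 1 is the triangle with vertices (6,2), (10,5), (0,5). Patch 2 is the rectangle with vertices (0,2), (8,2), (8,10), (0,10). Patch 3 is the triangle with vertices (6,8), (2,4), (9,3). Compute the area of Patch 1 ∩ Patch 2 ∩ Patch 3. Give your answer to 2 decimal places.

7.97

The intersection is the polygon with vertices (7.8,5), (8,4.667), (8,3.5), (7.6,3.2), (2,4), (3,5).
By the shoelace formula its area is 7.97.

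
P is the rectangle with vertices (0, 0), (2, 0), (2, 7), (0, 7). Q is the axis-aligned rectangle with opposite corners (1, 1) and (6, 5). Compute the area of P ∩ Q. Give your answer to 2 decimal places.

|P∩Q|: x∈[1,2], y∈[1,5] → 1·4 = 4.

4.00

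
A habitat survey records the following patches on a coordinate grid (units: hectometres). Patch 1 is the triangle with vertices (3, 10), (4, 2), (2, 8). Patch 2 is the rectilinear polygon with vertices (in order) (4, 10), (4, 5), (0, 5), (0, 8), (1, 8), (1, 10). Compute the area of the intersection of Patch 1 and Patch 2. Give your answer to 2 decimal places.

The intersection is the polygon with vertices (3.625,5), (3,5), (2,8), (3,10).
By the shoelace formula its area is 4.06.

4.06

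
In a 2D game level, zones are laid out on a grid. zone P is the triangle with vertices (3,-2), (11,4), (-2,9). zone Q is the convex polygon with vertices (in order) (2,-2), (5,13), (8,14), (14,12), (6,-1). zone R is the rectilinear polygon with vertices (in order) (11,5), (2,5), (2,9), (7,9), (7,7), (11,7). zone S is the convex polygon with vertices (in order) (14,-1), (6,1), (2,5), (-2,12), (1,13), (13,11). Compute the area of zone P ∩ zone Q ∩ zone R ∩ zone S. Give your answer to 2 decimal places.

The intersection is the polygon with vertices (8.4,5), (3.4,5), (3.757,6.786).
By the shoelace formula its area is 4.46.

4.46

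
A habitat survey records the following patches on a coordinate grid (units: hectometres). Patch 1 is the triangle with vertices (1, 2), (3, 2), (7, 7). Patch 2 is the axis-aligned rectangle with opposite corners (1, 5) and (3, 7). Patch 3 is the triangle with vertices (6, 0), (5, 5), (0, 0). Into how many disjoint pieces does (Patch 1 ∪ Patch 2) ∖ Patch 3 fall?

(Patch 1 ∪ Patch 2) ∖ Patch 3 splits into 2 disjoint pieces (area 2.98, area 4).

2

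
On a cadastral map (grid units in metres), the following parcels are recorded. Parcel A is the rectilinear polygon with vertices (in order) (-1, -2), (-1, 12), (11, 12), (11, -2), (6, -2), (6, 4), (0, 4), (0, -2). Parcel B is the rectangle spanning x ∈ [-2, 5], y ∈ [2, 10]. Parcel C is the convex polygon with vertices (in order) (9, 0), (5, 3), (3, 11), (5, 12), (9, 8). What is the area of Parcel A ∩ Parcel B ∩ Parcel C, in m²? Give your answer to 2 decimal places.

The intersection is the polygon with vertices (5,10), (5,4), (4.75,4), (3.25,10).
By the shoelace formula its area is 6.00.

6.00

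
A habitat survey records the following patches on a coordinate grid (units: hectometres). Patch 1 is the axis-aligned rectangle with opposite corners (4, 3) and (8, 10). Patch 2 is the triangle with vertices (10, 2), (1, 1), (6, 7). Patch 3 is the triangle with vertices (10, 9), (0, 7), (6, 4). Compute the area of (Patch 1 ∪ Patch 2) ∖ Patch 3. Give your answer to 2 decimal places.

28.10

|Patch 1 ∪ Patch 2| = 41.4.
|(Patch 1 ∪ Patch 2) ∩ Patch 3| = 13.3.
|(Patch 1 ∪ Patch 2) ∖ Patch 3| = 41.4 − 13.3 = 28.10.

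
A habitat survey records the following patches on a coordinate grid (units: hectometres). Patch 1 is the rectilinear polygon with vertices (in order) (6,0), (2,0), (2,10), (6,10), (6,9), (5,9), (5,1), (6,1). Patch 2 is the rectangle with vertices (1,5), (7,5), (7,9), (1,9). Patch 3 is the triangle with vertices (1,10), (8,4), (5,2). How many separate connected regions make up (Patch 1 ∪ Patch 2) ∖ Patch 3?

(Patch 1 ∪ Patch 2) ∖ Patch 3 splits into 2 disjoint pieces (area 19.75, area 13.9881).

2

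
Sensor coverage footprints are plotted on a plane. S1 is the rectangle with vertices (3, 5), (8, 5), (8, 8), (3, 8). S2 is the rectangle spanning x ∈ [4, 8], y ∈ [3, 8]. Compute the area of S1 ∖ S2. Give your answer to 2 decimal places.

|S1∩S2|: x∈[4,8], y∈[5,8] → 4·3 = 12.
|S1| = 15.
|S1 ∖ S2| = |S1| − |S1∩S2| = 15 − 12 = 3.00.

3.00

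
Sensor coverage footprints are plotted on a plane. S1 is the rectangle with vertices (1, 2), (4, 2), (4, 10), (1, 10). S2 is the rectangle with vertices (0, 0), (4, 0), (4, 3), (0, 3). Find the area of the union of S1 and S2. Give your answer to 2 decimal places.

By inclusion–exclusion:
Individual areas: |S1| = 24, |S2| = 12.
|S1∩S2|: x∈[1,4], y∈[2,3] → 3·1 = 3.
|S1 ∪ S2| = 36 − 3 = 33.00.

33.00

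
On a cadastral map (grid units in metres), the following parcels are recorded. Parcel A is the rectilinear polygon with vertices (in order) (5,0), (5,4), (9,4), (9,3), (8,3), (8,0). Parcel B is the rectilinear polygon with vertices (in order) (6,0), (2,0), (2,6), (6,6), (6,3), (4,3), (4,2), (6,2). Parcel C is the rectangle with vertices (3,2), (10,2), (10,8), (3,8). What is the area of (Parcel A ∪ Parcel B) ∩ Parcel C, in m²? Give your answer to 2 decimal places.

16.00

|Parcel A ∪ Parcel B| = 32.
|(Parcel A ∪ Parcel B) ∩ Parcel C| = 16.00.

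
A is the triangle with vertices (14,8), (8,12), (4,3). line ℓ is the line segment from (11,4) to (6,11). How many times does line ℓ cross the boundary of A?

2

The segment meets the boundary at (6.959,9.658), (9.684,5.842).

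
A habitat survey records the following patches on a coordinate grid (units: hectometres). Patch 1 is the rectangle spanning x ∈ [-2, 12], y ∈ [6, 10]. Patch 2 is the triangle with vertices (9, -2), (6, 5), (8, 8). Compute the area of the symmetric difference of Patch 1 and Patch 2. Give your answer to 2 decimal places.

64.43

|Patch 1| = 56, |Patch 2| = 11.5, |Patch 1∩Patch 2| = 1.5333.
|Patch 1 △ Patch 2| = |Patch 1| + |Patch 2| − 2·|Patch 1∩Patch 2| = 56 + 11.5 − 3.0667 = 64.43.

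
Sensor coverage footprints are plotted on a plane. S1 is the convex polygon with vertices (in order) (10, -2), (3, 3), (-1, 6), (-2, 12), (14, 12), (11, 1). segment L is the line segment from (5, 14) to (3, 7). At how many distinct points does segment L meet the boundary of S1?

The segment meets the boundary at (4.429,12).

1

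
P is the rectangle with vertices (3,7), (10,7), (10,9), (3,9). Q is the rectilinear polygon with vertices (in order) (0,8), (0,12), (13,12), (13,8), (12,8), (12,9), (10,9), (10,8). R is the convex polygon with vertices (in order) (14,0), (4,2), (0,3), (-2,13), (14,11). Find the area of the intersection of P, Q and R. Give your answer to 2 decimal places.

7.00

The intersection is the polygon with vertices (3,8), (3,9), (10,9), (10,8).
By the shoelace formula its area is 7.00.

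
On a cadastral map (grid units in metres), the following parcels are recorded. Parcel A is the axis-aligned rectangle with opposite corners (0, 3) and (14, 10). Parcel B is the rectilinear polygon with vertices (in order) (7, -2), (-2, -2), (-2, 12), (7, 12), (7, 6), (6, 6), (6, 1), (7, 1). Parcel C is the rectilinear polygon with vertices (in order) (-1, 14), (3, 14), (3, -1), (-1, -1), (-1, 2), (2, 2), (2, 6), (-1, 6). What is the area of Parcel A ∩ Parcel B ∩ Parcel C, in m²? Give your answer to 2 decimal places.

15.00

The intersection is the polygon with vertices (0,10), (3,10), (3,3), (2,3), (2,6), (0,6).
By the shoelace formula its area is 15.00.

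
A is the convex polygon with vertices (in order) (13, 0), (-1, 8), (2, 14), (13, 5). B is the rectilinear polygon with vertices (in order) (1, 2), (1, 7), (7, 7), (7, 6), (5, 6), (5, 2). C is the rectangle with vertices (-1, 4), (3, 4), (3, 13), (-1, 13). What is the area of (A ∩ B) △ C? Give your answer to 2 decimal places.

|A ∩ B| = 7.1429.
|(A ∩ B) ∩ C| = 1.4286.
|(A ∩ B) △ C| = 7.1429 + 36 − 2.8571 = 40.29.

40.29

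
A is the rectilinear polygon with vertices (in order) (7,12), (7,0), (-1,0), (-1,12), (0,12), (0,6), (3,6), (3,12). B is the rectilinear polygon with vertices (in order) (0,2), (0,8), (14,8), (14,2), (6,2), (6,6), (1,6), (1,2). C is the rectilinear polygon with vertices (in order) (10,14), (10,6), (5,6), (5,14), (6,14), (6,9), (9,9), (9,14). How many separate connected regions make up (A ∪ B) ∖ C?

2

(A ∪ B) ∖ C splits into 2 disjoint pieces (area 108, area 3).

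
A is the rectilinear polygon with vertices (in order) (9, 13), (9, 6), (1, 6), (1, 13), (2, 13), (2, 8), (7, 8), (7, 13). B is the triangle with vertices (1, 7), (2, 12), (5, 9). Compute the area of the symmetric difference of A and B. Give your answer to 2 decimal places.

35.00

|A| = 31, |B| = 9, |A∩B| = 2.5.
|A △ B| = |A| + |B| − 2·|A∩B| = 31 + 9 − 5 = 35.00.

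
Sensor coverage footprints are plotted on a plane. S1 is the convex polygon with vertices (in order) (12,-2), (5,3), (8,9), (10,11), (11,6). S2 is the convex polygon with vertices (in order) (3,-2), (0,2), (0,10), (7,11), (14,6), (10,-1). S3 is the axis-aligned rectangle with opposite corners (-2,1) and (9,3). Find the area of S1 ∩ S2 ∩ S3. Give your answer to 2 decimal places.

The intersection is the polygon with vertices (5,3), (9,3), (9,1), (7.8,1).
By the shoelace formula its area is 5.20.

5.20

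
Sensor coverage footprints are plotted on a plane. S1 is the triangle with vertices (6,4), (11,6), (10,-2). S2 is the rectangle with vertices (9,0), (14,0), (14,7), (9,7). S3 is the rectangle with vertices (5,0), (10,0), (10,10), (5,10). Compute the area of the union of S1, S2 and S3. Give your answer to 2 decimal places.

By inclusion–exclusion:
Individual areas: |S1| = 19, |S2| = 35, |S3| = 50.
|S1∩S2| = 8.95.
|S1∩S3| = 13.8667.
|S2∩S3|: x∈[9,10], y∈[0,7] → 1·7 = 7.
|S1∩S2∩S3| = 5.4.
|S1 ∪ S2 ∪ S3| = 104 − 29.8167 + 5.4 = 79.58.

79.58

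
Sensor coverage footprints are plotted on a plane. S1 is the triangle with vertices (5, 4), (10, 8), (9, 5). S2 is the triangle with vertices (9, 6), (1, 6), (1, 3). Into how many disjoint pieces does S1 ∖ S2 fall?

S1 ∖ S2 is a single connected region.

1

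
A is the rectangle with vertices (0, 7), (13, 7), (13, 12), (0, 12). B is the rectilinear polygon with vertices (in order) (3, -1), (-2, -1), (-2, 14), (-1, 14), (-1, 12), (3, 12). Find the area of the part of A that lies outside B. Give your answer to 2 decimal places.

|A| = 65, |A∩B| = 15.
|A ∖ B| = |A| − |A∩B| = 65 − 15 = 50.00.

50.00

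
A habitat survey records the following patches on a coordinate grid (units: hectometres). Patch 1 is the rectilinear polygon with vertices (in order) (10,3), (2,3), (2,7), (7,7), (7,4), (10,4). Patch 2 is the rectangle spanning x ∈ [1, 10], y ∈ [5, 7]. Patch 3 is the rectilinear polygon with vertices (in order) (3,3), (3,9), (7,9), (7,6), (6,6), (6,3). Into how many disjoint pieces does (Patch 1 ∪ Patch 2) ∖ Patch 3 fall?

2

(Patch 1 ∪ Patch 2) ∖ Patch 3 splits into 2 disjoint pieces (area 6, area 12).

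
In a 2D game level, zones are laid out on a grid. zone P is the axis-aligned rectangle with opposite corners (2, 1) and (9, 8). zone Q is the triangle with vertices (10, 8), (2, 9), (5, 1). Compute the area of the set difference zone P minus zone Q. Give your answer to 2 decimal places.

|zone P| = 49, |zone P∩zone Q| = 25.9875.
|zone P ∖ zone Q| = |zone P| − |zone P∩zone Q| = 49 − 25.9875 = 23.01.

23.01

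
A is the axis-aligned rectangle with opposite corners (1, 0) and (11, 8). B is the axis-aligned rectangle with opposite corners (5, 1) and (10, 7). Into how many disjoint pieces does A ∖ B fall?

A ∖ B is a single connected region.

1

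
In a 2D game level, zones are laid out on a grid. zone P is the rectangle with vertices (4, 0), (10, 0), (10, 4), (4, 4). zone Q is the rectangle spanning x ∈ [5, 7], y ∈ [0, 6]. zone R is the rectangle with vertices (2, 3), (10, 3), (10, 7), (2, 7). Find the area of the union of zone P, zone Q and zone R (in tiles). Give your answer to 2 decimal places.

By inclusion–exclusion:
Individual areas: |zone P| = 24, |zone Q| = 12, |zone R| = 32.
|zone P∩zone Q|: x∈[5,7], y∈[0,4] → 2·4 = 8.
|zone P∩zone R|: x∈[4,10], y∈[3,4] → 6·1 = 6.
|zone Q∩zone R|: x∈[5,7], y∈[3,6] → 2·3 = 6.
|zone P∩zone Q∩zone R| = 2.
|zone P ∪ zone Q ∪ zone R| = 68 − 20 + 2 = 50.00.

50.00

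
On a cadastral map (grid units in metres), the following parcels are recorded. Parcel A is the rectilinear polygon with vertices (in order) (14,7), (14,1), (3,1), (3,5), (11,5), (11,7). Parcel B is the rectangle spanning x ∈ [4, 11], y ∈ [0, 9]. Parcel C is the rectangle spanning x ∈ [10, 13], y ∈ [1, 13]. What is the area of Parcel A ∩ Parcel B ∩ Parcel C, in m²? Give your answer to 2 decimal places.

4.00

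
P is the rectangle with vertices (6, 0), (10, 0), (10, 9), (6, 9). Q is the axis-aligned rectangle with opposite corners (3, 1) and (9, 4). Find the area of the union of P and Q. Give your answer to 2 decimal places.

45.00

By inclusion–exclusion:
Individual areas: |P| = 36, |Q| = 18.
|P∩Q|: x∈[6,9], y∈[1,4] → 3·3 = 9.
|P ∪ Q| = 54 − 9 = 45.00.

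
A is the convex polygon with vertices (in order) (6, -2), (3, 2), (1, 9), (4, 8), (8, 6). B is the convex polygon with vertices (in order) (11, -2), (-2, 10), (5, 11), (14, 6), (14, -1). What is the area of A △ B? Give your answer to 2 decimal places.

|A| = 38.5, |B| = 102.5, |A∩B| = 22.1138.
|A △ B| = |A| + |B| − 2·|A∩B| = 38.5 + 102.5 − 44.2276 = 96.77.

96.77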